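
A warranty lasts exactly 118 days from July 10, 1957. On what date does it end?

November 5, 1957

Jul has 31 days: +22 → Aug 1, 1957 (96 left).
Aug has 31 days: +31 → Sep 1, 1957 (65 left).
Sep has 30 days: +30 → Oct 1, 1957 (35 left).
Oct has 31 days: +31 → Nov 1, 1957 (4 left).
+4 → Nov 5, 1957.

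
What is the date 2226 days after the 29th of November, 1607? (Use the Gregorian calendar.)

January 2, 1614

+366 (one year; includes Feb 29, 1608) → Nov 29, 1608 (1860 left).
+365 (one year) → Nov 29, 1609 (1495 left).
+365 (one year) → Nov 29, 1610 (1130 left).
+365 (one year) → Nov 29, 1611 (765 left).
+366 (one year; includes Feb 29, 1612) → Nov 29, 1612 (399 left).
Nov has 30 days: +2 → Dec 1, 1612 (397 left).
Dec has 31 days: +31 → Jan 1, 1613 (366 left).
Jan has 31 days: +31 → Feb 1, 1613 (335 left).
Feb has 28 days: +28 → Mar 1, 1613 (307 left).
Mar has 31 days: +31 → Apr 1, 1613 (276 left).
Apr has 30 days: +30 → May 1, 1613 (246 left).
May has 31 days: +31 → Jun 1, 1613 (215 left).
Jun has 30 days: +30 → Jul 1, 1613 (185 left).
Jul has 31 days: +31 → Aug 1, 1613 (154 left).
Aug has 31 days: +31 → Sep 1, 1613 (123 left).
Sep has 30 days: +30 → Oct 1, 1613 (93 left).
Oct has 31 days: +31 → Nov 1, 1613 (62 left).
Nov has 30 days: +30 → Dec 1, 1613 (32 left).
Dec has 31 days: +31 → Jan 1, 1614 (1 left).
+1 → Jan 2, 1614.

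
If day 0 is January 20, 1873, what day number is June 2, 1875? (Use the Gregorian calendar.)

863

Jan 20, 1873 → Jan 20, 1874: 365 days.
Jan 20, 1874 → Jan 20, 1875: 365 days.
Jan 20, 1875 → Feb 20, 1875: 31 days (January has 31).
Feb 20, 1875 → Mar 20, 1875: 28 days (February has 28).
Mar 20, 1875 → Apr 20, 1875: 31 days (March has 31).
Apr 20, 1875 → May 20, 1875: 30 days (April has 30).
May 20, 1875 → Jun 2, 1875: 13 days.
Total: 863 days.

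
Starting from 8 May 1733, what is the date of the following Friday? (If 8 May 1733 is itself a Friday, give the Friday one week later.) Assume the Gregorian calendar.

May 8, 1733 is a Friday.
From Friday to the next Friday is 7 days.
May 8, 1733 + 7 = May 15, 1733.

May 15, 1733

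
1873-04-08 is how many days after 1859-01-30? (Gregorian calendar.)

5182

Jan 30, 1859 → Jan 30, 1860: 365 days.
Jan 30, 1860 → Jan 30, 1861: 366 days (Feb 29, 1860 is in that span).
Jan 30, 1861 → Jan 30, 1862: 365 days.
Jan 30, 1862 → Jan 30, 1863: 365 days.
Jan 30, 1863 → Jan 30, 1864: 365 days.
Jan 30, 1864 → Jan 30, 1865: 366 days (Feb 29, 1864 is in that span).
Jan 30, 1865 → Jan 30, 1866: 365 days.
Jan 30, 1866 → Jan 30, 1867: 365 days.
Jan 30, 1867 → Jan 30, 1868: 365 days.
Jan 30, 1868 → Jan 30, 1869: 366 days (Feb 29, 1868 is in that span).
Jan 30, 1869 → Jan 30, 1870: 365 days.
Jan 30, 1870 → Jan 30, 1871: 365 days.
Jan 30, 1871 → Jan 30, 1872: 365 days.
Jan 30, 1872 → Jan 30, 1873: 366 days (Feb 29, 1872 is in that span).
Jan 30, 1873 → Feb 28, 1873: 29 days (January has 31).
Feb 28, 1873 → Mar 28, 1873: 28 days (February has 28).
Mar 28, 1873 → Apr 8, 1873: 11 days.
Total: 5182 days.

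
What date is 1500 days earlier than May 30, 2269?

April 21, 2265

−365 (one year) → May 30, 2268 (1135 left).
−366 (one year; includes Feb 29, 2268) → May 30, 2267 (769 left).
−365 (one year) → May 30, 2266 (404 left).
−365 (one year) → May 30, 2265 (39 left).
−30 → Apr 30, 2265 (end of Apr, 30 days; 9 left).
−9 → Apr 21, 2265.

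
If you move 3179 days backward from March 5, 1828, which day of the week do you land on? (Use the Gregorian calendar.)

Mar 5, 1828 is a Wednesday.
3179 mod 7 = 1, so 3179 days before a Wednesday is Wednesday − 1 = Tuesday.

Tuesday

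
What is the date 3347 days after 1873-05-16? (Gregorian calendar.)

+365 (one year) → May 16, 1874 (2982 left).
+365 (one year) → May 16, 1875 (2617 left).
+366 (one year; includes Feb 29, 1876) → May 16, 1876 (2251 left).
+365 (one year) → May 16, 1877 (1886 left).
+365 (one year) → May 16, 1878 (1521 left).
+365 (one year) → May 16, 1879 (1156 left).
+366 (one year; includes Feb 29, 1880) → May 16, 1880 (790 left).
+365 (one year) → May 16, 1881 (425 left).
+365 (one year) → May 16, 1882 (60 left).
May has 31 days: +16 → Jun 1, 1882 (44 left).
Jun has 30 days: +30 → Jul 1, 1882 (14 left).
+14 → Jul 15, 1882.

July 15, 1882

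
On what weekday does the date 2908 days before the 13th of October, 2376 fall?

Sunday

Oct 13, 2376 is a Wednesday.
2908 mod 7 = 3, so 2908 days before a Wednesday is Wednesday − 3 = Sunday.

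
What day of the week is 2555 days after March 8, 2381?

Sunday

First find the weekday of Mar 8, 2381. Doomsday rule: the anchor day for the 2300s is Wednesday. For year 81: 81÷12 = 6 r 9, and 9÷4 = 2, so 6+9+2 = 17.
Wednesday + 17 ≡ Saturday — that's 2381's doomsday.
In March the doomsday date is Mar 14.
Mar 8 is 6 days before Mar 14; 6 mod 7 = 6, so Saturday − 6 = Sunday.
2555 mod 7 = 0, so 2555 days after a Sunday is Sunday + 0 = Sunday.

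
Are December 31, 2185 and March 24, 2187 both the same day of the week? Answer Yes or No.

From Dec 31, 2185 to Mar 24, 2187 is 448 days.
448 mod 7 = 0, so they are the same weekday.
(Dec 31, 2185 is a Saturday; Mar 24, 2187 is a Saturday.)

Yes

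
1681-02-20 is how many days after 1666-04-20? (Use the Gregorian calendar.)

Apr 20, 1666 → Apr 20, 1667: 365 days.
Apr 20, 1667 → Apr 20, 1668: 366 days (Feb 29, 1668 is in that span).
Apr 20, 1668 → Apr 20, 1669: 365 days.
Apr 20, 1669 → Apr 20, 1670: 365 days.
Apr 20, 1670 → Apr 20, 1671: 365 days.
Apr 20, 1671 → Apr 20, 1672: 366 days (Feb 29, 1672 is in that span).
Apr 20, 1672 → Apr 20, 1673: 365 days.
Apr 20, 1673 → Apr 20, 1674: 365 days.
Apr 20, 1674 → Apr 20, 1675: 365 days.
Apr 20, 1675 → Apr 20, 1676: 366 days (Feb 29, 1676 is in that span).
Apr 20, 1676 → Apr 20, 1677: 365 days.
Apr 20, 1677 → Apr 20, 1678: 365 days.
Apr 20, 1678 → Apr 20, 1679: 365 days.
Apr 20, 1679 → Apr 20, 1680: 366 days (Feb 29, 1680 is in that span).
Apr 20, 1680 → May 20, 1680: 30 days (April has 30).
May 20, 1680 → Jun 20, 1680: 31 days (May has 31).
Jun 20, 1680 → Jul 20, 1680: 30 days (June has 30).
Jul 20, 1680 → Aug 20, 1680: 31 days (July has 31).
Aug 20, 1680 → Sep 20, 1680: 31 days (August has 31).
Sep 20, 1680 → Oct 20, 1680: 30 days (September has 30).
Oct 20, 1680 → Nov 20, 1680: 31 days (October has 31).
Nov 20, 1680 → Dec 20, 1680: 30 days (November has 30).
Dec 20, 1680 → Jan 20, 1681: 31 days (December has 31).
Jan 20, 1681 → Feb 20, 1681: 31 days.
Total: 5420 days.

5420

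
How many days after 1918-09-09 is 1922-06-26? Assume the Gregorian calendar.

1386

Sep 9, 1918 → Sep 9, 1919: 365 days.
Sep 9, 1919 → Sep 9, 1920: 366 days (Feb 29, 1920 is in that span).
Sep 9, 1920 → Sep 9, 1921: 365 days.
Sep 9, 1921 → Oct 9, 1921: 30 days (September has 30).
Oct 9, 1921 → Nov 9, 1921: 31 days (October has 31).
Nov 9, 1921 → Dec 9, 1921: 30 days (November has 30).
Dec 9, 1921 → Jan 9, 1922: 31 days (December has 31).
Jan 9, 1922 → Feb 9, 1922: 31 days (January has 31).
Feb 9, 1922 → Mar 9, 1922: 28 days (February has 28).
Mar 9, 1922 → Apr 9, 1922: 31 days (March has 31).
Apr 9, 1922 → May 9, 1922: 30 days (April has 30).
May 9, 1922 → Jun 9, 1922: 31 days (May has 31).
Jun 9, 1922 → Jun 26, 1922: 17 days.
Total: 1386 days.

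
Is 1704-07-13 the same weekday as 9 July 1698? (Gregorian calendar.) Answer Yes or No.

No

From Jul 9, 1698 to Jul 13, 1704 is 2195 days.
2195 mod 7 = 4, so they are different weekdays.
(Jul 9, 1698 is a Wednesday; Jul 13, 1704 is a Sunday.)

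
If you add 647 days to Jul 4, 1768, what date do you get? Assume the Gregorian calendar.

+365 (one year) → Jul 4, 1769 (282 left).
Jul has 31 days: +28 → Aug 1, 1769 (254 left).
Aug has 31 days: +31 → Sep 1, 1769 (223 left).
Sep has 30 days: +30 → Oct 1, 1769 (193 left).
Oct has 31 days: +31 → Nov 1, 1769 (162 left).
Nov has 30 days: +30 → Dec 1, 1769 (132 left).
Dec has 31 days: +31 → Jan 1, 1770 (101 left).
Jan has 31 days: +31 → Feb 1, 1770 (70 left).
Feb has 28 days: +28 → Mar 1, 1770 (42 left).
Mar has 31 days: +31 → Apr 1, 1770 (11 left).
+11 → Apr 12, 1770.

April 12, 1770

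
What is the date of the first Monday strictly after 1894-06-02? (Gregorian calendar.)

Jun 2, 1894 is a Saturday.
From Saturday to the next Monday is 2 days.
Jun 2, 1894 + 2 = Jun 4, 1894.

June 4, 1894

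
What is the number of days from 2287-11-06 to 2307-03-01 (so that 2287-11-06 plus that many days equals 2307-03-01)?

Nov 6, 2287 → Nov 6, 2288: 366 days (Feb 29, 2288 is in that span).
Nov 6, 2288 → Nov 6, 2289: 365 days.
Nov 6, 2289 → Nov 6, 2290: 365 days.
Nov 6, 2290 → Nov 6, 2291: 365 days.
Nov 6, 2291 → Nov 6, 2292: 366 days (Feb 29, 2292 is in that span).
Nov 6, 2292 → Nov 6, 2293: 365 days.
Nov 6, 2293 → Nov 6, 2294: 365 days.
Nov 6, 2294 → Nov 6, 2295: 365 days.
Nov 6, 2295 → Nov 6, 2296: 366 days (Feb 29, 2296 is in that span).
Nov 6, 2296 → Nov 6, 2297: 365 days.
Nov 6, 2297 → Nov 6, 2298: 365 days.
Nov 6, 2298 → Nov 6, 2299: 365 days.
Nov 6, 2299 → Nov 6, 2300: 365 days.
Nov 6, 2300 → Nov 6, 2301: 365 days.
Nov 6, 2301 → Nov 6, 2302: 365 days.
Nov 6, 2302 → Nov 6, 2303: 365 days.
Nov 6, 2303 → Nov 6, 2304: 366 days (Feb 29, 2304 is in that span).
Nov 6, 2304 → Nov 6, 2305: 365 days.
Nov 6, 2305 → Nov 6, 2306: 365 days.
Nov 6, 2306 → Dec 6, 2306: 30 days (November has 30).
Dec 6, 2306 → Jan 6, 2307: 31 days (December has 31).
Jan 6, 2307 → Feb 6, 2307: 31 days (January has 31).
Feb 6, 2307 → Mar 1, 2307: 23 days.
Total: 7054 days.

7054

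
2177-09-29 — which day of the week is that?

Monday

Doomsday rule: the anchor day for the 2100s is Sunday. For year 77: 77÷12 = 6 r 5, and 5÷4 = 1, so 6+5+1 = 12.
Sunday + 12 ≡ Friday — that's 2177's doomsday.
In September the doomsday date is Sep 5.
Sep 29 is 24 days after Sep 5; 24 mod 7 = 3, so Friday + 3 = Monday.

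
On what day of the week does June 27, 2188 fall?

Friday

January 1, 2188 is a Tuesday.
Jan 1, 2188 → Feb 1, 2188: 31 days (January has 31).
Feb 1, 2188 → Mar 1, 2188: 29 days (February has 29).
Mar 1, 2188 → Apr 1, 2188: 31 days (March has 31).
Apr 1, 2188 → May 1, 2188: 30 days (April has 30).
May 1, 2188 → Jun 1, 2188: 31 days (May has 31).
Jun 1, 2188 → Jun 27, 2188: 26 days.
Total: 178 days.
178 mod 7 = 3, so Tuesday + 3 = Friday.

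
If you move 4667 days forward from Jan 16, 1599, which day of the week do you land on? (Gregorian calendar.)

Jan 16, 1599 is a Saturday.
4667 mod 7 = 5, so 4667 days after a Saturday is Saturday + 5 = Thursday.

Thursday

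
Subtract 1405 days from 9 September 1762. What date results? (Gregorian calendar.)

−365 (one year) → Sep 9, 1761 (1040 left).
−365 (one year) → Sep 9, 1760 (675 left).
−366 (one year; includes Feb 29, 1760) → Sep 9, 1759 (309 left).
−9 → Aug 31, 1759 (end of Aug, 31 days; 300 left).
−31 → Jul 31, 1759 (end of Jul, 31 days; 269 left).
−31 → Jun 30, 1759 (end of Jun, 30 days; 238 left).
−30 → May 31, 1759 (end of May, 31 days; 208 left).
−31 → Apr 30, 1759 (end of Apr, 30 days; 177 left).
−30 → Mar 31, 1759 (end of Mar, 31 days; 147 left).
−31 → Feb 28, 1759 (end of Feb, 28 days; 116 left).
−28 → Jan 31, 1759 (end of Jan, 31 days; 88 left).
−31 → Dec 31, 1758 (end of Dec, 31 days; 57 left).
−31 → Nov 30, 1758 (end of Nov, 30 days; 26 left).
−26 → Nov 4, 1758.

November 4, 1758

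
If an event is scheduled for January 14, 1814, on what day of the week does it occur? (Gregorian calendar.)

Doomsday rule: the anchor day for the 1800s is Friday. For year 14: 14÷12 = 1 r 2, and 2÷4 = 0, so 1+2+0 = 3.
Friday + 3 ≡ Monday — that's 1814's doomsday.
In January the doomsday date is Jan 3 (1814 is not a leap year).
Jan 14 is 11 days after Jan 3; 11 mod 7 = 4, so Monday + 4 = Friday.

Friday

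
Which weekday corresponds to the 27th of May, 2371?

Thursday

Doomsday rule: the anchor day for the 2300s is Wednesday. For year 71: 71÷12 = 5 r 11, and 11÷4 = 2, so 5+11+2 = 18.
Wednesday + 18 ≡ Sunday — that's 2371's doomsday.
In May the doomsday date is May 9.
May 27 is 18 days after May 9; 18 mod 7 = 4, so Sunday + 4 = Thursday.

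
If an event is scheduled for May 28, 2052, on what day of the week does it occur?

Tuesday

Doomsday rule: the anchor day for the 2000s is Tuesday. For year 52: 52÷12 = 4 r 4, and 4÷4 = 1, so 4+4+1 = 9.
Tuesday + 9 ≡ Thursday — that's 2052's doomsday.
In May the doomsday date is May 9.
May 28 is 19 days after May 9; 19 mod 7 = 5, so Thursday + 5 = Tuesday.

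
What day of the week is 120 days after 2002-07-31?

First find the weekday of Jul 31, 2002. Doomsday rule: the anchor day for the 2000s is Tuesday. For year 02: 2÷12 = 0 r 2, and 2÷4 = 0, so 0+2+0 = 2.
Tuesday + 2 ≡ Thursday — that's 2002's doomsday.
In July the doomsday date is Jul 11.
Jul 31 is 20 days after Jul 11; 20 mod 7 = 6, so Thursday + 6 = Wednesday.
120 mod 7 = 1, so 120 days after a Wednesday is Wednesday + 1 = Thursday.

Thursday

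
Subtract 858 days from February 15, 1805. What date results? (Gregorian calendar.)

October 11, 1802

−366 (one year; includes Feb 29, 1804) → Feb 15, 1804 (492 left).
−365 (one year) → Feb 15, 1803 (127 left).
−15 → Jan 31, 1803 (end of Jan, 31 days; 112 left).
−31 → Dec 31, 1802 (end of Dec, 31 days; 81 left).
−31 → Nov 30, 1802 (end of Nov, 30 days; 50 left).
−30 → Oct 31, 1802 (end of Oct, 31 days; 20 left).
−20 → Oct 11, 1802.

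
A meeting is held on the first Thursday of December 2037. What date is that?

December 1, 2037 is a Tuesday.
The first Thursday is therefore December 3 (2 days later).

December 3, 2037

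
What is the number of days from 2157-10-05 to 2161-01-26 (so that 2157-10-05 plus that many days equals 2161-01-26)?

1209

Oct 5, 2157 → Oct 5, 2158: 365 days.
Oct 5, 2158 → Oct 5, 2159: 365 days.
Oct 5, 2159 → Oct 5, 2160: 366 days (Feb 29, 2160 is in that span).
Oct 5, 2160 → Nov 5, 2160: 31 days (October has 31).
Nov 5, 2160 → Dec 5, 2160: 30 days (November has 30).
Dec 5, 2160 → Jan 5, 2161: 31 days (December has 31).
Jan 5, 2161 → Jan 26, 2161: 21 days.
Total: 1209 days.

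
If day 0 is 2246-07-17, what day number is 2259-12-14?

4898

Jul 17, 2246 → Jul 17, 2247: 365 days.
Jul 17, 2247 → Jul 17, 2248: 366 days (Feb 29, 2248 is in that span).
Jul 17, 2248 → Jul 17, 2249: 365 days.
Jul 17, 2249 → Jul 17, 2250: 365 days.
Jul 17, 2250 → Jul 17, 2251: 365 days.
Jul 17, 2251 → Jul 17, 2252: 366 days (Feb 29, 2252 is in that span).
Jul 17, 2252 → Jul 17, 2253: 365 days.
Jul 17, 2253 → Jul 17, 2254: 365 days.
Jul 17, 2254 → Jul 17, 2255: 365 days.
Jul 17, 2255 → Jul 17, 2256: 366 days (Feb 29, 2256 is in that span).
Jul 17, 2256 → Jul 17, 2257: 365 days.
Jul 17, 2257 → Jul 17, 2258: 365 days.
Jul 17, 2258 → Jul 17, 2259: 365 days.
Jul 17, 2259 → Aug 17, 2259: 31 days (July has 31).
Aug 17, 2259 → Sep 17, 2259: 31 days (August has 31).
Sep 17, 2259 → Oct 17, 2259: 30 days (September has 30).
Oct 17, 2259 → Nov 17, 2259: 31 days (October has 31).
Nov 17, 2259 → Dec 14, 2259: 27 days.
Total: 4898 days.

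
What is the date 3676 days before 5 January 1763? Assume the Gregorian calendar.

December 12, 1752

−365 (one year) → Jan 5, 1762 (3311 left).
−365 (one year) → Jan 5, 1761 (2946 left).
−366 (one year; includes Feb 29, 1760) → Jan 5, 1760 (2580 left).
−365 (one year) → Jan 5, 1759 (2215 left).
−365 (one year) → Jan 5, 1758 (1850 left).
−365 (one year) → Jan 5, 1757 (1485 left).
−366 (one year; includes Feb 29, 1756) → Jan 5, 1756 (1119 left).
−365 (one year) → Jan 5, 1755 (754 left).
−365 (one year) → Jan 5, 1754 (389 left).
−5 → Dec 31, 1753 (end of Dec, 31 days; 384 left).
−31 → Nov 30, 1753 (end of Nov, 30 days; 353 left).
−30 → Oct 31, 1753 (end of Oct, 31 days; 323 left).
−31 → Sep 30, 1753 (end of Sep, 30 days; 292 left).
−30 → Aug 31, 1753 (end of Aug, 31 days; 262 left).
−31 → Jul 31, 1753 (end of Jul, 31 days; 231 left).
−31 → Jun 30, 1753 (end of Jun, 30 days; 200 left).
−30 → May 31, 1753 (end of May, 31 days; 170 left).
−31 → Apr 30, 1753 (end of Apr, 30 days; 139 left).
−30 → Mar 31, 1753 (end of Mar, 31 days; 109 left).
−31 → Feb 28, 1753 (end of Feb, 28 days; 78 left).
−28 → Jan 31, 1753 (end of Jan, 31 days; 50 left).
−31 → Dec 31, 1752 (end of Dec, 31 days; 19 left).
−19 → Dec 12, 1752.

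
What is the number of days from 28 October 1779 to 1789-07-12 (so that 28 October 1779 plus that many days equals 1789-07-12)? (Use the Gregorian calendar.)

3545

Oct 28, 1779 → Oct 28, 1780: 366 days (Feb 29, 1780 is in that span).
Oct 28, 1780 → Oct 28, 1781: 365 days.
Oct 28, 1781 → Oct 28, 1782: 365 days.
Oct 28, 1782 → Oct 28, 1783: 365 days.
Oct 28, 1783 → Oct 28, 1784: 366 days (Feb 29, 1784 is in that span).
Oct 28, 1784 → Oct 28, 1785: 365 days.
Oct 28, 1785 → Oct 28, 1786: 365 days.
Oct 28, 1786 → Oct 28, 1787: 365 days.
Oct 28, 1787 → Oct 28, 1788: 366 days (Feb 29, 1788 is in that span).
Oct 28, 1788 → Nov 28, 1788: 31 days (October has 31).
Nov 28, 1788 → Dec 28, 1788: 30 days (November has 30).
Dec 28, 1788 → Jan 28, 1789: 31 days (December has 31).
Jan 28, 1789 → Feb 28, 1789: 31 days (January has 31).
Feb 28, 1789 → Mar 28, 1789: 28 days (February has 28).
Mar 28, 1789 → Apr 28, 1789: 31 days (March has 31).
Apr 28, 1789 → May 28, 1789: 30 days (April has 30).
May 28, 1789 → Jun 28, 1789: 31 days (May has 31).
Jun 28, 1789 → Jul 12, 1789: 14 days.
Total: 3545 days.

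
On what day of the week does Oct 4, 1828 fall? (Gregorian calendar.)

Saturday

Doomsday rule: the anchor day for the 1800s is Friday. For year 28: 28÷12 = 2 r 4, and 4÷4 = 1, so 2+4+1 = 7.
Friday + 7 ≡ Friday — that's 1828's doomsday.
In October the doomsday date is Oct 10.
Oct 4 is 6 days before Oct 10; 6 mod 7 = 6, so Friday − 6 = Saturday.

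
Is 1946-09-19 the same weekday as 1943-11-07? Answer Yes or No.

From Nov 7, 1943 to Sep 19, 1946 is 1047 days.
1047 mod 7 = 4, so they are different weekdays.
(Nov 7, 1943 is a Sunday; Sep 19, 1946 is a Thursday.)

No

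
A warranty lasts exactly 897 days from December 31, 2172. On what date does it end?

June 16, 2175

+365 (one year) → Dec 31, 2173 (532 left).
+365 (one year) → Dec 31, 2174 (167 left).
Dec has 31 days: +1 → Jan 1, 2175 (166 left).
Jan has 31 days: +31 → Feb 1, 2175 (135 left).
Feb has 28 days: +28 → Mar 1, 2175 (107 left).
Mar has 31 days: +31 → Apr 1, 2175 (76 left).
Apr has 30 days: +30 → May 1, 2175 (46 left).
May has 31 days: +31 → Jun 1, 2175 (15 left).
+15 → Jun 16, 2175.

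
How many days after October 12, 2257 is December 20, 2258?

Oct 12, 2257 → Oct 12, 2258: 365 days.
Oct 12, 2258 → Nov 12, 2258: 31 days (October has 31).
Nov 12, 2258 → Dec 12, 2258: 30 days (November has 30).
Dec 12, 2258 → Dec 20, 2258: 8 days.
Total: 434 days.

434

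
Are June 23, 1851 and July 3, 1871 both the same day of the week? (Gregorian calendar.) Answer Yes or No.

Yes

From Jun 23, 1851 to Jul 3, 1871 is 7315 days.
7315 mod 7 = 0, so they are the same weekday.
(Jun 23, 1851 is a Monday; Jul 3, 1871 is a Monday.)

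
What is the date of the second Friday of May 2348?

May 1, 2348 is a Saturday.
The first Friday is therefore May 7 (6 days later).
The second Friday is 7 + 1×7 = May 14.

May 14, 2348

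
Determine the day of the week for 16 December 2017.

Doomsday rule: the anchor day for the 2000s is Tuesday. For year 17: 17÷12 = 1 r 5, and 5÷4 = 1, so 1+5+1 = 7.
Tuesday + 7 ≡ Tuesday — that's 2017's doomsday.
In December the doomsday date is Dec 12.
Dec 16 is 4 days after Dec 12; 4 mod 7 = 4, so Tuesday + 4 = Saturday.

Saturday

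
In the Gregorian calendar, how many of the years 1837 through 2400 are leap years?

137

Multiples of 4 in [1837,2400]: 141.
Of those, multiples of 100: 6 (not leap unless ÷400).
Multiples of 400: 2.
Leap years = 141 − 6 + 2 = 137.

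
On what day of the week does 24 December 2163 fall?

Saturday

Doomsday rule: the anchor day for the 2100s is Sunday. For year 63: 63÷12 = 5 r 3, and 3÷4 = 0, so 5+3+0 = 8.
Sunday + 8 ≡ Monday — that's 2163's doomsday.
In December the doomsday date is Dec 12.
Dec 24 is 12 days after Dec 12; 12 mod 7 = 5, so Monday + 5 = Saturday.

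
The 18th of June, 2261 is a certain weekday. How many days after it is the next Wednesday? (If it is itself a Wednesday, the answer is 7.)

Jun 18, 2261 is a Tuesday.
From Tuesday to the next Wednesday is 1 day.

1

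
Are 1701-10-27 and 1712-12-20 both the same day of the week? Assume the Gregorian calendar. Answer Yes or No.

No

From Oct 27, 1701 to Dec 20, 1712 is 4072 days.
4072 mod 7 = 5, so they are different weekdays.
(Oct 27, 1701 is a Thursday; Dec 20, 1712 is a Tuesday.)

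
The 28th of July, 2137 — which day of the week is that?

Doomsday rule: the anchor day for the 2100s is Sunday. For year 37: 37÷12 = 3 r 1, and 1÷4 = 0, so 3+1+0 = 4.
Sunday + 4 ≡ Thursday — that's 2137's doomsday.
In July the doomsday date is Jul 11.
Jul 28 is 17 days after Jul 11; 17 mod 7 = 3, so Thursday + 3 = Sunday.

Sunday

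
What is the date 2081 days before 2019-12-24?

April 13, 2014

−365 (one year) → Dec 24, 2018 (1716 left).
−365 (one year) → Dec 24, 2017 (1351 left).
−365 (one year) → Dec 24, 2016 (986 left).
−366 (one year; includes Feb 29, 2016) → Dec 24, 2015 (620 left).
−365 (one year) → Dec 24, 2014 (255 left).
−24 → Nov 30, 2014 (end of Nov, 30 days; 231 left).
−30 → Oct 31, 2014 (end of Oct, 31 days; 201 left).
−31 → Sep 30, 2014 (end of Sep, 30 days; 170 left).
−30 → Aug 31, 2014 (end of Aug, 31 days; 140 left).
−31 → Jul 31, 2014 (end of Jul, 31 days; 109 left).
−31 → Jun 30, 2014 (end of Jun, 30 days; 78 left).
−30 → May 31, 2014 (end of May, 31 days; 48 left).
−31 → Apr 30, 2014 (end of Apr, 30 days; 17 left).
−17 → Apr 13, 2014.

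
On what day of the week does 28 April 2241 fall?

Doomsday rule: the anchor day for the 2200s is Friday. For year 41: 41÷12 = 3 r 5, and 5÷4 = 1, so 3+5+1 = 9.
Friday + 9 ≡ Sunday — that's 2241's doomsday.
In April the doomsday date is Apr 4.
Apr 28 is 24 days after Apr 4; 24 mod 7 = 3, so Sunday + 3 = Wednesday.

Wednesday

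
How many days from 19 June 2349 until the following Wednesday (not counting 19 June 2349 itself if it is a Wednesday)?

Jun 19, 2349 is a Sunday.
From Sunday to the next Wednesday is 3 days.

3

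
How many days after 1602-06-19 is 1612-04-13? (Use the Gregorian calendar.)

Jun 19, 1602 → Jun 19, 1603: 365 days.
Jun 19, 1603 → Jun 19, 1604: 366 days (Feb 29, 1604 is in that span).
Jun 19, 1604 → Jun 19, 1605: 365 days.
Jun 19, 1605 → Jun 19, 1606: 365 days.
Jun 19, 1606 → Jun 19, 1607: 365 days.
Jun 19, 1607 → Jun 19, 1608: 366 days (Feb 29, 1608 is in that span).
Jun 19, 1608 → Jun 19, 1609: 365 days.
Jun 19, 1609 → Jun 19, 1610: 365 days.
Jun 19, 1610 → Jun 19, 1611: 365 days.
Jun 19, 1611 → Jul 19, 1611: 30 days (June has 30).
Jul 19, 1611 → Aug 19, 1611: 31 days (July has 31).
Aug 19, 1611 → Sep 19, 1611: 31 days (August has 31).
Sep 19, 1611 → Oct 19, 1611: 30 days (September has 30).
Oct 19, 1611 → Nov 19, 1611: 31 days (October has 31).
Nov 19, 1611 → Dec 19, 1611: 30 days (November has 30).
Dec 19, 1611 → Jan 19, 1612: 31 days (December has 31).
Jan 19, 1612 → Feb 19, 1612: 31 days (January has 31).
Feb 19, 1612 → Mar 19, 1612: 29 days (February has 29).
Mar 19, 1612 → Apr 13, 1612: 25 days.
Total: 3586 days.

3586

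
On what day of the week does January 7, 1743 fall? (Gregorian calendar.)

Monday

Doomsday rule: the anchor day for the 1700s is Sunday. For year 43: 43÷12 = 3 r 7, and 7÷4 = 1, so 3+7+1 = 11.
Sunday + 11 ≡ Thursday — that's 1743's doomsday.
In January the doomsday date is Jan 3 (1743 is not a leap year).
Jan 7 is 4 days after Jan 3; 4 mod 7 = 4, so Thursday + 4 = Monday.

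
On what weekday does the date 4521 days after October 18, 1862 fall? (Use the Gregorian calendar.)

First find the weekday of Oct 18, 1862. Doomsday rule: the anchor day for the 1800s is Friday. For year 62: 62÷12 = 5 r 2, and 2÷4 = 0, so 5+2+0 = 7.
Friday + 7 ≡ Friday — that's 1862's doomsday.
In October the doomsday date is Oct 10.
Oct 18 is 8 days after Oct 10; 8 mod 7 = 1, so Friday + 1 = Saturday.
4521 mod 7 = 6, so 4521 days after a Saturday is Saturday + 6 = Friday.

Friday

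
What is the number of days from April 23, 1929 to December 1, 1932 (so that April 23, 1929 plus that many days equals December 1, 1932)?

1318

Apr 23, 1929 → Apr 23, 1930: 365 days.
Apr 23, 1930 → Apr 23, 1931: 365 days.
Apr 23, 1931 → Apr 23, 1932: 366 days (Feb 29, 1932 is in that span).
Apr 23, 1932 → May 23, 1932: 30 days (April has 30).
May 23, 1932 → Jun 23, 1932: 31 days (May has 31).
Jun 23, 1932 → Jul 23, 1932: 30 days (June has 30).
Jul 23, 1932 → Aug 23, 1932: 31 days (July has 31).
Aug 23, 1932 → Sep 23, 1932: 31 days (August has 31).
Sep 23, 1932 → Oct 23, 1932: 30 days (September has 30).
Oct 23, 1932 → Nov 23, 1932: 31 days (October has 31).
Nov 23, 1932 → Dec 1, 1932: 8 days.
Total: 1318 days.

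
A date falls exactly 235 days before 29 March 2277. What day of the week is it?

First find the weekday of Mar 29, 2277. Doomsday rule: the anchor day for the 2200s is Friday. For year 77: 77÷12 = 6 r 5, and 5÷4 = 1, so 6+5+1 = 12.
Friday + 12 ≡ Wednesday — that's 2277's doomsday.
In March the doomsday date is Mar 14.
Mar 29 is 15 days after Mar 14; 15 mod 7 = 1, so Wednesday + 1 = Thursday.
235 mod 7 = 4, so 235 days before a Thursday is Thursday − 4 = Sunday.

Sunday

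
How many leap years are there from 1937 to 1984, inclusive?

Multiples of 4 in [1937,1984]: 12.
Of those, multiples of 100: 0 (not leap unless ÷400).
Multiples of 400: 0.
Leap years = 12 − 0 + 0 = 12.

12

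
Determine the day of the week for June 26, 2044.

Sunday

January 1, 2044 is a Friday.
Jan 1, 2044 → Feb 1, 2044: 31 days (January has 31).
Feb 1, 2044 → Mar 1, 2044: 29 days (February has 29).
Mar 1, 2044 → Apr 1, 2044: 31 days (March has 31).
Apr 1, 2044 → May 1, 2044: 30 days (April has 30).
May 1, 2044 → Jun 1, 2044: 31 days (May has 31).
Jun 1, 2044 → Jun 26, 2044: 25 days.
Total: 177 days.
177 mod 7 = 2, so Friday + 2 = Sunday.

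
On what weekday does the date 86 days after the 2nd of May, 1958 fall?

First find the weekday of May 2, 1958. Doomsday rule: the anchor day for the 1900s is Wednesday. For year 58: 58÷12 = 4 r 10, and 10÷4 = 2, so 4+10+2 = 16.
Wednesday + 16 ≡ Friday — that's 1958's doomsday.
In May the doomsday date is May 9.
May 2 is 7 days before May 9; 7 mod 7 = 0, so Friday − 0 = Friday.
86 mod 7 = 2, so 86 days after a Friday is Friday + 2 = Sunday.

Sunday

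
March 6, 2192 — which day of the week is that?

Tuesday

Doomsday rule: the anchor day for the 2100s is Sunday. For year 92: 92÷12 = 7 r 8, and 8÷4 = 2, so 7+8+2 = 17.
Sunday + 17 ≡ Wednesday — that's 2192's doomsday.
In March the doomsday date is Mar 14.
Mar 6 is 8 days before Mar 14; 8 mod 7 = 1, so Wednesday − 1 = Tuesday.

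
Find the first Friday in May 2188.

May 2, 2188

May 1, 2188 is a Thursday.
The first Friday is therefore May 2 (1 days later).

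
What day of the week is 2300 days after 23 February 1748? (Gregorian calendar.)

First find the weekday of Feb 23, 1748. Doomsday rule: the anchor day for the 1700s is Sunday. For year 48: 48÷12 = 4 r 0, and 0÷4 = 0, so 4+0+0 = 4.
Sunday + 4 ≡ Thursday — that's 1748's doomsday.
In February the doomsday date is Feb 29 (1748 is a leap year (divisible by 4)).
Feb 23 is 6 days before Feb 29; 6 mod 7 = 6, so Thursday − 6 = Friday.
2300 mod 7 = 4, so 2300 days after a Friday is Friday + 4 = Tuesday.

Tuesday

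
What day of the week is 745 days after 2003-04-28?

First find the weekday of Apr 28, 2003. Doomsday rule: the anchor day for the 2000s is Tuesday. For year 03: 3÷12 = 0 r 3, and 3÷4 = 0, so 0+3+0 = 3.
Tuesday + 3 ≡ Friday — that's 2003's doomsday.
In April the doomsday date is Apr 4.
Apr 28 is 24 days after Apr 4; 24 mod 7 = 3, so Friday + 3 = Monday.
745 mod 7 = 3, so 745 days after a Monday is Monday + 3 = Thursday.

Thursday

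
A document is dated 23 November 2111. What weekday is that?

Monday

Doomsday rule: the anchor day for the 2100s is Sunday. For year 11: 11÷12 = 0 r 11, and 11÷4 = 2, so 0+11+2 = 13.
Sunday + 13 ≡ Saturday — that's 2111's doomsday.
In November the doomsday date is Nov 7.
Nov 23 is 16 days after Nov 7; 16 mod 7 = 2, so Saturday + 2 = Monday.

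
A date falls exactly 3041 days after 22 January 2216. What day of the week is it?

Thursday

Jan 22, 2216 is a Monday.
3041 mod 7 = 3, so 3041 days after a Monday is Monday + 3 = Thursday.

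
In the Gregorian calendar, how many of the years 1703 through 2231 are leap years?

128

Multiples of 4 in [1703,2231]: 132.
Of those, multiples of 100: 5 (not leap unless ÷400).
Multiples of 400: 1.
Leap years = 132 − 5 + 1 = 128.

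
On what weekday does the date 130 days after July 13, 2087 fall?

Thursday

First find the weekday of Jul 13, 2087. Doomsday rule: the anchor day for the 2000s is Tuesday. For year 87: 87÷12 = 7 r 3, and 3÷4 = 0, so 7+3+0 = 10.
Tuesday + 10 ≡ Friday — that's 2087's doomsday.
In July the doomsday date is Jul 11.
Jul 13 is 2 days after Jul 11; 2 mod 7 = 2, so Friday + 2 = Sunday.
130 mod 7 = 4, so 130 days after a Sunday is Sunday + 4 = Thursday.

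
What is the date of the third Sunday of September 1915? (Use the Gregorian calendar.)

September 19, 1915

September 1, 1915 is a Wednesday.
The first Sunday is therefore September 5 (4 days later).
The third Sunday is 5 + 2×7 = September 19.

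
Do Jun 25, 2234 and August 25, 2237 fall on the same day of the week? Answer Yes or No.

From Jun 25, 2234 to Aug 25, 2237 is 1157 days.
1157 mod 7 = 2, so they are different weekdays.
(Jun 25, 2234 is a Wednesday; Aug 25, 2237 is a Friday.)

No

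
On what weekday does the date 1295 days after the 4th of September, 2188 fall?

Sep 4, 2188 is a Thursday.
1295 mod 7 = 0, so 1295 days after a Thursday is Thursday + 0 = Thursday.

Thursday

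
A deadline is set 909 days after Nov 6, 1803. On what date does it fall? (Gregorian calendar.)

+366 (one year; includes Feb 29, 1804) → Nov 6, 1804 (543 left).
+365 (one year) → Nov 6, 1805 (178 left).
Nov has 30 days: +25 → Dec 1, 1805 (153 left).
Dec has 31 days: +31 → Jan 1, 1806 (122 left).
Jan has 31 days: +31 → Feb 1, 1806 (91 left).
Feb has 28 days: +28 → Mar 1, 1806 (63 left).
Mar has 31 days: +31 → Apr 1, 1806 (32 left).
Apr has 30 days: +30 → May 1, 1806 (2 left).
+2 → May 3, 1806.

May 3, 1806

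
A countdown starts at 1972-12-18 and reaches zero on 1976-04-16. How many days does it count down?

Dec 18, 1972 → Dec 18, 1973: 365 days.
Dec 18, 1973 → Dec 18, 1974: 365 days.
Dec 18, 1974 → Dec 18, 1975: 365 days.
Dec 18, 1975 → Jan 18, 1976: 31 days (December has 31).
Jan 18, 1976 → Feb 18, 1976: 31 days (January has 31).
Feb 18, 1976 → Mar 18, 1976: 29 days (February has 29).
Mar 18, 1976 → Apr 16, 1976: 29 days.
Total: 1215 days.

1215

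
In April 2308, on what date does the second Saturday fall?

April 1, 2308 is a Wednesday.
The first Saturday is therefore April 4 (3 days later).
The second Saturday is 4 + 1×7 = April 11.

April 11, 2308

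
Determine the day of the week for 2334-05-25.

Doomsday rule: the anchor day for the 2300s is Wednesday. For year 34: 34÷12 = 2 r 10, and 10÷4 = 2, so 2+10+2 = 14.
Wednesday + 14 ≡ Wednesday — that's 2334's doomsday.
In May the doomsday date is May 9.
May 25 is 16 days after May 9; 16 mod 7 = 2, so Wednesday + 2 = Friday.

Friday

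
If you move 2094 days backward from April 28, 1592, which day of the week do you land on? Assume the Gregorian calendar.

Monday

First find the weekday of Apr 28, 1592. Doomsday rule: the anchor day for the 1500s is Wednesday. For year 92: 92÷12 = 7 r 8, and 8÷4 = 2, so 7+8+2 = 17.
Wednesday + 17 ≡ Saturday — that's 1592's doomsday.
In April the doomsday date is Apr 4.
Apr 28 is 24 days after Apr 4; 24 mod 7 = 3, so Saturday + 3 = Tuesday.
2094 mod 7 = 1, so 2094 days before a Tuesday is Tuesday − 1 = Monday.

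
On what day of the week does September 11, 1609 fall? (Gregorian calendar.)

Friday

Doomsday rule: the anchor day for the 1600s is Tuesday. For year 09: 9÷12 = 0 r 9, and 9÷4 = 2, so 0+9+2 = 11.
Tuesday + 11 ≡ Saturday — that's 1609's doomsday.
In September the doomsday date is Sep 5.
Sep 11 is 6 days after Sep 5; 6 mod 7 = 6, so Saturday + 6 = Friday.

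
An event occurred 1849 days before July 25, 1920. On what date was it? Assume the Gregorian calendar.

−366 (one year; includes Feb 29, 1920) → Jul 25, 1919 (1483 left).
−365 (one year) → Jul 25, 1918 (1118 left).
−365 (one year) → Jul 25, 1917 (753 left).
−365 (one year) → Jul 25, 1916 (388 left).
−25 → Jun 30, 1916 (end of Jun, 30 days; 363 left).
−30 → May 31, 1916 (end of May, 31 days; 333 left).
−31 → Apr 30, 1916 (end of Apr, 30 days; 302 left).
−30 → Mar 31, 1916 (end of Mar, 31 days; 272 left).
−31 → Feb 29, 1916 (end of Feb, 29 days; 241 left).
−29 → Jan 31, 1916 (end of Jan, 31 days; 212 left).
−31 → Dec 31, 1915 (end of Dec, 31 days; 181 left).
−31 → Nov 30, 1915 (end of Nov, 30 days; 150 left).
−30 → Oct 31, 1915 (end of Oct, 31 days; 120 left).
−31 → Sep 30, 1915 (end of Sep, 30 days; 89 left).
−30 → Aug 31, 1915 (end of Aug, 31 days; 59 left).
−31 → Jul 31, 1915 (end of Jul, 31 days; 28 left).
−28 → Jul 3, 1915.

July 3, 1915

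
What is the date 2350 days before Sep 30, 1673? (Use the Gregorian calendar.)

−365 (one year) → Sep 30, 1672 (1985 left).
−366 (one year; includes Feb 29, 1672) → Sep 30, 1671 (1619 left).
−365 (one year) → Sep 30, 1670 (1254 left).
−365 (one year) → Sep 30, 1669 (889 left).
−365 (one year) → Sep 30, 1668 (524 left).
−366 (one year; includes Feb 29, 1668) → Sep 30, 1667 (158 left).
−30 → Aug 31, 1667 (end of Aug, 31 days; 128 left).
−31 → Jul 31, 1667 (end of Jul, 31 days; 97 left).
−31 → Jun 30, 1667 (end of Jun, 30 days; 66 left).
−30 → May 31, 1667 (end of May, 31 days; 36 left).
−31 → Apr 30, 1667 (end of Apr, 30 days; 5 left).
−5 → Apr 25, 1667.

April 25, 1667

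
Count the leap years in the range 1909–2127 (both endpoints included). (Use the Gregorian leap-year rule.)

Multiples of 4 in [1909,2127]: 54.
Of those, multiples of 100: 2 (not leap unless ÷400).
Multiples of 400: 1.
Leap years = 54 − 2 + 1 = 53.

53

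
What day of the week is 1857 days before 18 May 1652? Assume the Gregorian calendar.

May 18, 1652 is a Saturday.
1857 mod 7 = 2, so 1857 days before a Saturday is Saturday − 2 = Thursday.

Thursday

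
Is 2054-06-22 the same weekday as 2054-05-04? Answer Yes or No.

Yes

From May 4, 2054 to Jun 22, 2054 is 49 days.
49 mod 7 = 0, so they are the same weekday.
(May 4, 2054 is a Monday; Jun 22, 2054 is a Monday.)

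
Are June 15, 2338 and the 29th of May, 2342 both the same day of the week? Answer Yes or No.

From Jun 15, 2338 to May 29, 2342 is 1444 days.
1444 mod 7 = 2, so they are different weekdays.
(Jun 15, 2338 is a Wednesday; May 29, 2342 is a Friday.)

No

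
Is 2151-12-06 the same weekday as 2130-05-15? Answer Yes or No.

Yes

From May 15, 2130 to Dec 6, 2151 is 7875 days.
7875 mod 7 = 0, so they are the same weekday.
(May 15, 2130 is a Monday; Dec 6, 2151 is a Monday.)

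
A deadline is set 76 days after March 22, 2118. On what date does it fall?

June 6, 2118

Mar has 31 days: +10 → Apr 1, 2118 (66 left).
Apr has 30 days: +30 → May 1, 2118 (36 left).
May has 31 days: +31 → Jun 1, 2118 (5 left).
+5 → Jun 6, 2118.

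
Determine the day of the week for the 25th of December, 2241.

Doomsday rule: the anchor day for the 2200s is Friday. For year 41: 41÷12 = 3 r 5, and 5÷4 = 1, so 3+5+1 = 9.
Friday + 9 ≡ Sunday — that's 2241's doomsday.
In December the doomsday date is Dec 12.
Dec 25 is 13 days after Dec 12; 13 mod 7 = 6, so Sunday + 6 = Saturday.

Saturday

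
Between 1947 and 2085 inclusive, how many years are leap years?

Multiples of 4 in [1947,2085]: 35.
Of those, multiples of 100: 1 (not leap unless ÷400).
Multiples of 400: 1.
Leap years = 35 − 1 + 1 = 35.

35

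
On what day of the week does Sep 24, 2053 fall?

January 1, 2053 is a Wednesday.
Jan 1, 2053 → Feb 1, 2053: 31 days (January has 31).
Feb 1, 2053 → Mar 1, 2053: 28 days (February has 28).
Mar 1, 2053 → Apr 1, 2053: 31 days (March has 31).
Apr 1, 2053 → May 1, 2053: 30 days (April has 30).
May 1, 2053 → Jun 1, 2053: 31 days (May has 31).
Jun 1, 2053 → Jul 1, 2053: 30 days (June has 30).
Jul 1, 2053 → Aug 1, 2053: 31 days (July has 31).
Aug 1, 2053 → Sep 1, 2053: 31 days (August has 31).
Sep 1, 2053 → Sep 24, 2053: 23 days.
Total: 266 days.
266 mod 7 = 0, so Wednesday + 0 = Wednesday.

Wednesday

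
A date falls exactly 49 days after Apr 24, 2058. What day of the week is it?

Wednesday

Apr 24, 2058 is a Wednesday.
49 mod 7 = 0, so 49 days after a Wednesday is Wednesday + 0 = Wednesday.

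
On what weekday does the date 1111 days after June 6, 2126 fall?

Tuesday

Jun 6, 2126 is a Thursday.
1111 mod 7 = 5, so 1111 days after a Thursday is Thursday + 5 = Tuesday.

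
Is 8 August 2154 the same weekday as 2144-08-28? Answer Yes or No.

From Aug 28, 2144 to Aug 8, 2154 is 3632 days.
3632 mod 7 = 6, so they are different weekdays.
(Aug 28, 2144 is a Friday; Aug 8, 2154 is a Thursday.)

No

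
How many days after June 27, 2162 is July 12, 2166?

Jun 27, 2162 → Jun 27, 2163: 365 days.
Jun 27, 2163 → Jun 27, 2164: 366 days (Feb 29, 2164 is in that span).
Jun 27, 2164 → Jun 27, 2165: 365 days.
Jun 27, 2165 → Jul 27, 2165: 30 days (June has 30).
Jul 27, 2165 → Aug 27, 2165: 31 days (July has 31).
Aug 27, 2165 → Sep 27, 2165: 31 days (August has 31).
Sep 27, 2165 → Oct 27, 2165: 30 days (September has 30).
Oct 27, 2165 → Nov 27, 2165: 31 days (October has 31).
Nov 27, 2165 → Dec 27, 2165: 30 days (November has 30).
Dec 27, 2165 → Jan 27, 2166: 31 days (December has 31).
Jan 27, 2166 → Feb 27, 2166: 31 days (January has 31).
Feb 27, 2166 → Mar 27, 2166: 28 days (February has 28).
Mar 27, 2166 → Apr 27, 2166: 31 days (March has 31).
Apr 27, 2166 → May 27, 2166: 30 days (April has 30).
May 27, 2166 → Jun 27, 2166: 31 days (May has 31).
Jun 27, 2166 → Jul 12, 2166: 15 days.
Total: 1476 days.

1476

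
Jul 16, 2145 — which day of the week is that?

Friday

Doomsday rule: the anchor day for the 2100s is Sunday. For year 45: 45÷12 = 3 r 9, and 9÷4 = 2, so 3+9+2 = 14.
Sunday + 14 ≡ Sunday — that's 2145's doomsday.
In July the doomsday date is Jul 11.
Jul 16 is 5 days after Jul 11; 5 mod 7 = 5, so Sunday + 5 = Friday.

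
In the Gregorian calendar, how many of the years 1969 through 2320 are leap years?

Multiples of 4 in [1969,2320]: 88.
Of those, multiples of 100: 4 (not leap unless ÷400).
Multiples of 400: 1.
Leap years = 88 − 4 + 1 = 85.

85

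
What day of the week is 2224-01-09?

Doomsday rule: the anchor day for the 2200s is Friday. For year 24: 24÷12 = 2 r 0, and 0÷4 = 0, so 2+0+0 = 2.
Friday + 2 ≡ Sunday — that's 2224's doomsday.
In January the doomsday date is Jan 4 (2224 is a leap year (divisible by 4)).
Jan 9 is 5 days after Jan 4; 5 mod 7 = 5, so Sunday + 5 = Friday.

Friday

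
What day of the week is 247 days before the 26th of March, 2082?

Tuesday

First find the weekday of Mar 26, 2082. Doomsday rule: the anchor day for the 2000s is Tuesday. For year 82: 82÷12 = 6 r 10, and 10÷4 = 2, so 6+10+2 = 18.
Tuesday + 18 ≡ Saturday — that's 2082's doomsday.
In March the doomsday date is Mar 14.
Mar 26 is 12 days after Mar 14; 12 mod 7 = 5, so Saturday + 5 = Thursday.
247 mod 7 = 2, so 247 days before a Thursday is Thursday − 2 = Tuesday.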